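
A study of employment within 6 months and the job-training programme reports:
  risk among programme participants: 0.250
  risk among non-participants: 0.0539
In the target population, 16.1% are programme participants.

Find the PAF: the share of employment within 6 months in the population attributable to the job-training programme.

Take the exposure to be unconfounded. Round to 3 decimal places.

Let p₁ = 0.25, p₀ = 0.0539.
Overall risk P(Y=1) = π·p₁ + (1−π)·p₀ = 0.161×0.25 + 0.839×0.0539 = 0.085472.
Under exogeneity, PAF = [P(Y=1) − p₀] / P(Y=1).
PAF = (0.085472 − 0.0539) / 0.085472 ≈ 0.3694

PAF ≈ 0.369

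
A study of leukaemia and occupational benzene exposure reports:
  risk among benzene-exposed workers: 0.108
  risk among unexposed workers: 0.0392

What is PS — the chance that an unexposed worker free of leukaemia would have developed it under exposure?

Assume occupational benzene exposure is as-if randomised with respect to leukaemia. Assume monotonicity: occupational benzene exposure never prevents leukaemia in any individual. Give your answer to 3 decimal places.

Let p₁ = 0.108, p₀ = 0.0392.
Under exogeneity and monotonicity, PS = (p₁ − p₀) / (1 − p₀).
PS = (0.108 − 0.0392) / (1 − 0.0392) = 0.0688 / 0.9608 ≈ 0.0716

PS ≈ 0.072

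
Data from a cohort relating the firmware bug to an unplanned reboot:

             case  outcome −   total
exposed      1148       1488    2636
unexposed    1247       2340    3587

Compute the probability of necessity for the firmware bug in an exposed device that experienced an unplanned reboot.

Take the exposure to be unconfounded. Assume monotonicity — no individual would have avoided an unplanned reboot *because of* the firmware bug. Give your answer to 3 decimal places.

p₁ = P(outcome | exposed) = 1148/2636 = 0.43551
p₀ = P(outcome | unexposed) = 1247/3587 = 0.34764
Under exogeneity and monotonicity, PN = (p₁ − p₀)/p₁.
PN = (0.43551 − 0.34764) / 0.43551 ≈ 0.2018

PN ≈ 0.202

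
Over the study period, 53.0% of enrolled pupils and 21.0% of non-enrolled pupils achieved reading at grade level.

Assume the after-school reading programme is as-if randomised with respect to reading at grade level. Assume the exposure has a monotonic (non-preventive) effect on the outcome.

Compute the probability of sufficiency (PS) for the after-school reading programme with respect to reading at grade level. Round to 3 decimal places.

p₁ = 0.53, p₀ = 0.21.
Under exogeneity and monotonicity, PS = (p₁ − p₀) / (1 − p₀).
PS = (0.53 − 0.21) / (1 − 0.21) = 0.32 / 0.79 ≈ 0.4051

PS ≈ 0.405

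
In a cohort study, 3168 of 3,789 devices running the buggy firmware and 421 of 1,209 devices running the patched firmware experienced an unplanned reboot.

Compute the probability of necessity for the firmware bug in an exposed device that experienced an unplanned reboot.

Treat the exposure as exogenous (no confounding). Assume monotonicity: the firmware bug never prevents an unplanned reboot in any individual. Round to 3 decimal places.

p₁ = P(outcome | exposed) = 3168/3789 = 0.8361
p₀ = P(outcome | unexposed) = 421/1209 = 0.34822
Under exogeneity and monotonicity, PN = (p₁ − p₀) / p₁.
PN = (0.8361 − 0.34822) / 0.8361 = 0.48788 / 0.8361 ≈ 0.5835

PN ≈ 0.584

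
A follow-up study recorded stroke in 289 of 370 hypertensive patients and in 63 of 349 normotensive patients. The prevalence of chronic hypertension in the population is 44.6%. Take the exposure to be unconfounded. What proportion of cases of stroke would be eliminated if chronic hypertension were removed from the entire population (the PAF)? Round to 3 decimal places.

p₁ = P(outcome | exposed) = 289/370 = 0.78108
p₀ = P(outcome | unexposed) = 63/349 = 0.18052
Overall risk P(Y=1) = π·p₁ + (1−π)·p₀ = 0.446×0.78108 + 0.554×0.18052 = 0.44837.
Under exogeneity, PAF = [P(Y=1) − p₀] / P(Y=1).
PAF = (0.44837 − 0.18052) / 0.44837 ≈ 0.5974

PAF ≈ 0.597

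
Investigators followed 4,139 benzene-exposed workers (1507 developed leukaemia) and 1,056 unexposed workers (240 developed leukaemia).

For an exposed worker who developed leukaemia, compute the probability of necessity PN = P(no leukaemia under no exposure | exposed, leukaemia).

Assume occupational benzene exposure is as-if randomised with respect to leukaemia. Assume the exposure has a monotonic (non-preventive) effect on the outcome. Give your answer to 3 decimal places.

PN ≈ 0.376

p₁ = P(outcome | exposed) = 1507/4139 = 0.3641
p₀ = P(outcome | unexposed) = 240/1056 = 0.22727
Under exogeneity and monotonicity, PN = (p₁ − p₀) / p₁.
PN = (0.3641 − 0.22727) / 0.3641 = 0.13682 / 0.3641 ≈ 0.3758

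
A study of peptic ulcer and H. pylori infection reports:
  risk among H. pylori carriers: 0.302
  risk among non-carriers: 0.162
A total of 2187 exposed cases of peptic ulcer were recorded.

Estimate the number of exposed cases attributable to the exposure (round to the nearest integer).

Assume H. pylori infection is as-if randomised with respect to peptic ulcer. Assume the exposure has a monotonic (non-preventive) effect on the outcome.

about 1014 cases

Let p₁ = 0.302, p₀ = 0.162.
PN = (p₁ − p₀)/p₁ = (0.302 − 0.162) / 0.302 ≈ 0.46358.
Attributable cases ≈ PN × (exposed cases) = 0.46358 × 2187 ≈ 1013.84.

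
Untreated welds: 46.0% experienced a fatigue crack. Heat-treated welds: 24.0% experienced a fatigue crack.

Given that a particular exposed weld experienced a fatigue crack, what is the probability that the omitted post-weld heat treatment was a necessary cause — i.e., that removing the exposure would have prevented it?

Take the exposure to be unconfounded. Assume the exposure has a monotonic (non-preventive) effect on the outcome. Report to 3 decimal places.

PN ≈ 0.478

p₁ = 0.46, p₀ = 0.24.
Under exogeneity and monotonicity, PN = (p₁ − p₀) / p₁.
PN = (0.46 − 0.24) / 0.46 = 0.22 / 0.46 ≈ 0.4783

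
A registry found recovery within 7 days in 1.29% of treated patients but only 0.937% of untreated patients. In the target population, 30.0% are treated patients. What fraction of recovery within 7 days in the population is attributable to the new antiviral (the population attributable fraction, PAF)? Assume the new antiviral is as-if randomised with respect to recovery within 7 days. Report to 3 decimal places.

p₁ = 0.0129, p₀ = 0.00937.
Overall risk P(Y=1) = π·p₁ + (1−π)·p₀ = 0.3×0.0129 + 0.7×0.00937 = 0.010429.
Under exogeneity, PAF = [P(Y=1) − p₀] / P(Y=1).
PAF = (0.010429 − 0.00937) / 0.010429 ≈ 0.1015

PAF ≈ 0.102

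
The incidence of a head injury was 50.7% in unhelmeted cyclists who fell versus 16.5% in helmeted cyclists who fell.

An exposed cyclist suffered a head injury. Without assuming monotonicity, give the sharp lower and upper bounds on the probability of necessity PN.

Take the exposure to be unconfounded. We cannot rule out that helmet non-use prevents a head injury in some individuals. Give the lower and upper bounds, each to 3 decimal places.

p₁ = 0.507, p₀ = 0.165.
Under exogeneity alone the bounds on PN are max{0,(p₁−p₀)/p₁} ≤ PN ≤ min{1,(1−p₀)/p₁}.
  lower = (p₁ − p₀)/p₁ = 0.342 / 0.507 ≈ 0.6746
  upper = min{1, (1 − p₀)/p₁} = 0.835 / 0.507 ≈ 1.6469 → capped at 1

0.675 ≤ PN ≤ 1.000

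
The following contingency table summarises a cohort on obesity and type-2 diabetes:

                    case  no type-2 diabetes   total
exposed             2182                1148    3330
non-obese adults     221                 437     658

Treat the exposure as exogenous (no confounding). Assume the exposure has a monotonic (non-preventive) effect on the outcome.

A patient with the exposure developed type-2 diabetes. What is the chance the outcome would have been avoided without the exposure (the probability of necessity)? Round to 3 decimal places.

PN ≈ 0.487

p₁ = P(outcome | exposed) = 2182/3330 = 0.65526
p₀ = P(outcome | unexposed) = 221/658 = 0.33587
Under exogeneity and monotonicity, PN = (p₁ − p₀) / p₁.
PN = (0.65526 − 0.33587) / 0.65526 = 0.31939 / 0.65526 ≈ 0.4874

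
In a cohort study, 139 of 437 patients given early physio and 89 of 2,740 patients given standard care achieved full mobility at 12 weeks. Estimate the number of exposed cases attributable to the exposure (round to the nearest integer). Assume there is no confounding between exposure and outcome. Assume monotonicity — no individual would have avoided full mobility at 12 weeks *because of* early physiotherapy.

p₁ = P(outcome | exposed) = 139/437 = 0.31808
p₀ = P(outcome | unexposed) = 89/2740 = 0.032482
PN = (p₁ − p₀)/p₁ = (0.31808 − 0.032482) / 0.31808 ≈ 0.89788.
Attributable cases ≈ PN × (exposed cases) = 0.89788 × 139 ≈ 124.81.

about 125 cases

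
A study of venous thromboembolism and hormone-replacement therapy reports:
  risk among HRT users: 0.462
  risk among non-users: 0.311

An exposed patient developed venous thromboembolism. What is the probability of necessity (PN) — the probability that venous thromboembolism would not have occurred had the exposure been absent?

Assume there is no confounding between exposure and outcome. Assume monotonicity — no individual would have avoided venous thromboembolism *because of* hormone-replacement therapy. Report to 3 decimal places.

Let p₁ = 0.462, p₀ = 0.311.
Under exogeneity and monotonicity, PN = (p₁ − p₀) / p₁.
PN = (0.462 − 0.311) / 0.462 = 0.151 / 0.462 ≈ 0.3268

PN ≈ 0.327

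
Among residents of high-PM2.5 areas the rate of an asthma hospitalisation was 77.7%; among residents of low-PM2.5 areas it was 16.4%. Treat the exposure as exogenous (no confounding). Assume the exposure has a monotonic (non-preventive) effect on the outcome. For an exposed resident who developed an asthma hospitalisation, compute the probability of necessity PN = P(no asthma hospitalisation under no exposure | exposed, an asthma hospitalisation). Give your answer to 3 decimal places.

p₁ = 0.777, p₀ = 0.164.
Under exogeneity and monotonicity, PN = (p₁ − p₀) / p₁.
PN = (0.777 − 0.164) / 0.777 = 0.613 / 0.777 ≈ 0.7889

PN ≈ 0.789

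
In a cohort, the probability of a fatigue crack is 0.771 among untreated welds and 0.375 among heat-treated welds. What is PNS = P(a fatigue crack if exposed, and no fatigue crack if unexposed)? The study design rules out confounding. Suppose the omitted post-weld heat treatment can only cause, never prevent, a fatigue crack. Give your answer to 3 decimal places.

Let p₁ = 0.771, p₀ = 0.375.
Under exogeneity and monotonicity, PNS = p₁ − p₀.
PNS = 0.771 − 0.375 = 0.396

PNS ≈ 0.396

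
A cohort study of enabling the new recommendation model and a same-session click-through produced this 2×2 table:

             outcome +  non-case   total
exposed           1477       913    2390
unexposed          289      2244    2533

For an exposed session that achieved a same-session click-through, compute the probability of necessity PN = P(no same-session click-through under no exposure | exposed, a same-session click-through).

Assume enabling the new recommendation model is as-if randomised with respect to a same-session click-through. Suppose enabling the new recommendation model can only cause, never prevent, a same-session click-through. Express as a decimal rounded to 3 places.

p₁ = P(outcome | exposed) = 1477/2390 = 0.61799
p₀ = P(outcome | unexposed) = 289/2533 = 0.11409
Under exogeneity and monotonicity, PN = (p₁ − p₀) / p₁.
PN = (0.61799 − 0.11409) / 0.61799 = 0.5039 / 0.61799 ≈ 0.8154

PN ≈ 0.815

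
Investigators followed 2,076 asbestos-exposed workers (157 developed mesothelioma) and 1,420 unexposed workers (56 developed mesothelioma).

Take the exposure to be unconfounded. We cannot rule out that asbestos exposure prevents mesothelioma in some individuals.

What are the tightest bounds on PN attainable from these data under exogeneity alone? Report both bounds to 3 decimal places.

p₁ = P(outcome | exposed) = 157/2076 = 0.075626
p₀ = P(outcome | unexposed) = 56/1420 = 0.039437
Under exogeneity alone the bounds on PN are max{0,(p₁−p₀)/p₁} ≤ PN ≤ min{1,(1−p₀)/p₁}.
  lower = (p₁ − p₀)/p₁ = 0.03619 / 0.075626 ≈ 0.4785
  upper = min{1, (1 − p₀)/p₁} = 0.96056 / 0.075626 ≈ 12.7015 → capped at 1

0.479 ≤ PN ≤ 1.000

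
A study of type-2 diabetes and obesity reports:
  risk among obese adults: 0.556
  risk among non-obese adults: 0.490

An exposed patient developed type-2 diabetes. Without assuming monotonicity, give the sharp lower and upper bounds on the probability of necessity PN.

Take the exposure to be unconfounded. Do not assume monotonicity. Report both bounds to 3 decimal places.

0.119 ≤ PN ≤ 0.917

Let p₁ = 0.556, p₀ = 0.49.
Under exogeneity alone the bounds on PN are max{0,(p₁−p₀)/p₁} ≤ PN ≤ min{1,(1−p₀)/p₁}.
  lower = (p₁ − p₀)/p₁ = 0.066 / 0.556 ≈ 0.1187
  upper = min{1, (1 − p₀)/p₁} = 0.51 / 0.556 ≈ 0.9173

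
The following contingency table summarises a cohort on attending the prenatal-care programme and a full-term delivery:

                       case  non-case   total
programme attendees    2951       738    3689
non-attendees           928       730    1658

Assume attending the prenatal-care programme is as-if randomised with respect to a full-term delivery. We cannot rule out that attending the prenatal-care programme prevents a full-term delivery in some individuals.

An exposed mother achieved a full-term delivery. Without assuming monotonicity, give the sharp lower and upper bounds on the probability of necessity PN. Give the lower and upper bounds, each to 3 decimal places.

0.300 ≤ PN ≤ 0.550

p₁ = P(outcome | exposed) = 2951/3689 = 0.79995
p₀ = P(outcome | unexposed) = 928/1658 = 0.55971
Under exogeneity alone the bounds on PN are max{0,(p₁−p₀)/p₁} ≤ PN ≤ min{1,(1−p₀)/p₁}.
  lower = (p₁ − p₀)/p₁ = 0.24024 / 0.79995 ≈ 0.3003
  upper = min{1, (1 − p₀)/p₁} = 0.44029 / 0.79995 ≈ 0.5504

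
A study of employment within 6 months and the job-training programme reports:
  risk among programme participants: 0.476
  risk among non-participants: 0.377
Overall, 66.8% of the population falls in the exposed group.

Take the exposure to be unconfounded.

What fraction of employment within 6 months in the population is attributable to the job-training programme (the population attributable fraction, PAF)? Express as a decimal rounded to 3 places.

PAF ≈ 0.149

Let p₁ = 0.476, p₀ = 0.377.
Overall risk P(Y=1) = π·p₁ + (1−π)·p₀ = 0.668×0.476 + 0.332×0.377 = 0.44313.
Under exogeneity, PAF = [P(Y=1) − p₀] / P(Y=1).
PAF = (0.44313 − 0.377) / 0.44313 ≈ 0.1492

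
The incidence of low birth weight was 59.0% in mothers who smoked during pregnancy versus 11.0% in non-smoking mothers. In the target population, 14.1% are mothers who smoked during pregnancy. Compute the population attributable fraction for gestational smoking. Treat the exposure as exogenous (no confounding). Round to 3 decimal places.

PAF ≈ 0.381

p₁ = 0.59, p₀ = 0.11.
Overall risk P(Y=1) = π·p₁ + (1−π)·p₀ = 0.141×0.59 + 0.859×0.11 = 0.17768.
Under exogeneity, PAF = [P(Y=1) − p₀] / P(Y=1).
PAF = (0.17768 − 0.11) / 0.17768 ≈ 0.3809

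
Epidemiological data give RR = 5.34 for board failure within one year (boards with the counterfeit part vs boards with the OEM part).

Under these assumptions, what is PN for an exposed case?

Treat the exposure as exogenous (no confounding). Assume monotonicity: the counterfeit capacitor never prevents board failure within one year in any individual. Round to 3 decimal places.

Under exogeneity and monotonicity, PN = (RR − 1) / RR = 1 − 1/RR.
PN = (5.34 − 1) / 5.34 = 4.34 / 5.34 ≈ 0.8127

PN ≈ 0.813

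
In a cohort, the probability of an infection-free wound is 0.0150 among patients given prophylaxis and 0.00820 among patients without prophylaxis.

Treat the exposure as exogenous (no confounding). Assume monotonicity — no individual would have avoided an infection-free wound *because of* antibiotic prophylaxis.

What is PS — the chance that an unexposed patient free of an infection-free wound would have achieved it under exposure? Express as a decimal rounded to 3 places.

Let p₁ = 0.015, p₀ = 0.0082.
Under exogeneity and monotonicity, PS = (p₁ − p₀) / (1 − p₀).
PS = (0.015 − 0.0082) / (1 − 0.0082) = 0.0068 / 0.9918 ≈ 0.0069

PS ≈ 0.007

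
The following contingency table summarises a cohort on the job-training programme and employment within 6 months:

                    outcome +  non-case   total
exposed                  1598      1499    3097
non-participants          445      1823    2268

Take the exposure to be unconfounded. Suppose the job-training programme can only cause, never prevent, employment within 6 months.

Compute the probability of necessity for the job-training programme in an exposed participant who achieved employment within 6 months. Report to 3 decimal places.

p₁ = P(outcome | exposed) = 1598/3097 = 0.51598
p₀ = P(outcome | unexposed) = 445/2268 = 0.19621
Under exogeneity and monotonicity, PN = (p₁ − p₀) / p₁.
PN = (0.51598 − 0.19621) / 0.51598 = 0.31978 / 0.51598 ≈ 0.6197

PN ≈ 0.620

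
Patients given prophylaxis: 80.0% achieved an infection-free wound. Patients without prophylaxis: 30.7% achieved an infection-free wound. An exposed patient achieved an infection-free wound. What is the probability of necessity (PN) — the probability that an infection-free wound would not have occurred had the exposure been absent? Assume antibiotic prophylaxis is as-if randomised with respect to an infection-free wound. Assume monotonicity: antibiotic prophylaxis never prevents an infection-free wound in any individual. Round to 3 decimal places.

p₁ = 0.8, p₀ = 0.307.
Under exogeneity and monotonicity, PN = (p₁ − p₀) / p₁.
PN = (0.8 − 0.307) / 0.8 = 0.493 / 0.8 ≈ 0.6163

PN ≈ 0.616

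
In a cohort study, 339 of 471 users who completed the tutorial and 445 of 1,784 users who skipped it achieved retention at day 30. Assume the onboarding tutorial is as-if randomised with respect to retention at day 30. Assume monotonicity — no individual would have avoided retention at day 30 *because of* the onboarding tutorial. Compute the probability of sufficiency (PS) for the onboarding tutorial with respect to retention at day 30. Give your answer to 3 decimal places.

PS ≈ 0.627

p₁ = P(outcome | exposed) = 339/471 = 0.71975
p₀ = P(outcome | unexposed) = 445/1784 = 0.24944
Under exogeneity and monotonicity, PS = (p₁ − p₀) / (1 − p₀).
PS = (0.71975 − 0.24944) / (1 − 0.24944) = 0.47031 / 0.75056 ≈ 0.6266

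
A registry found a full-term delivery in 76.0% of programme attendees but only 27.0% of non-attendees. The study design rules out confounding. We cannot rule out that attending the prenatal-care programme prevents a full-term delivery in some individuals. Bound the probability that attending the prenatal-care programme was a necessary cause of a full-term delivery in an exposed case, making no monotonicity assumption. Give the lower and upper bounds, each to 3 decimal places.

p₁ = 0.76, p₀ = 0.27.
Under exogeneity alone the bounds on PN are max{0,(p₁−p₀)/p₁} ≤ PN ≤ min{1,(1−p₀)/p₁}.
  lower = (p₁ − p₀)/p₁ = 0.49 / 0.76 ≈ 0.6447
  upper = min{1, (1 − p₀)/p₁} = 0.73 / 0.76 ≈ 0.9605

0.645 ≤ PN ≤ 0.961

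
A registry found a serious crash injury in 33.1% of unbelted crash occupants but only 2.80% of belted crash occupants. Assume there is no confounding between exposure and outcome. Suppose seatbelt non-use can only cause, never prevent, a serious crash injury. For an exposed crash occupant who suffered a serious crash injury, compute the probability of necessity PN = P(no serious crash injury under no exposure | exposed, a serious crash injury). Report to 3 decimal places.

p₁ = 0.331, p₀ = 0.028.
Under exogeneity and monotonicity, PN = (p₁ − p₀) / p₁.
PN = (0.331 − 0.028) / 0.331 = 0.303 / 0.331 ≈ 0.9154

PN ≈ 0.915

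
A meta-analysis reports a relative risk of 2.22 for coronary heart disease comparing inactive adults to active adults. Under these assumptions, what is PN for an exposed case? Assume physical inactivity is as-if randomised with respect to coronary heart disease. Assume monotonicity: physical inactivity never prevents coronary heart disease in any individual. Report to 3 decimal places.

PN ≈ 0.550

Under exogeneity and monotonicity, PN = (RR − 1) / RR = 1 − 1/RR.
PN = (2.22 − 1) / 2.22 = 1.22 / 2.22 ≈ 0.5495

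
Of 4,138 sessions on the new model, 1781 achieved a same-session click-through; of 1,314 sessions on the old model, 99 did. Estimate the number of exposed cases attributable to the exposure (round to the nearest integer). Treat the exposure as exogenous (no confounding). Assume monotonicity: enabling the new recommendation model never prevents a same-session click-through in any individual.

about 1469 cases

p₁ = P(outcome | exposed) = 1781/4138 = 0.4304
p₀ = P(outcome | unexposed) = 99/1314 = 0.075342
PN = (p₁ − p₀)/p₁ = (0.4304 − 0.075342) / 0.4304 ≈ 0.82495.
Attributable cases ≈ PN × (exposed cases) = 0.82495 × 1781 ≈ 1469.23.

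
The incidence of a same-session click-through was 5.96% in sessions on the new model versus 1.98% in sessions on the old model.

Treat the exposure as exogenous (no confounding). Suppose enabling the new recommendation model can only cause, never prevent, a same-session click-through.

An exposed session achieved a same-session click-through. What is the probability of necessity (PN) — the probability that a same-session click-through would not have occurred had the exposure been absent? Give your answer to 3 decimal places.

p₁ = 0.0596, p₀ = 0.0198.
Under exogeneity and monotonicity, PN = (p₁ − p₀) / p₁.
PN = (0.0596 − 0.0198) / 0.0596 = 0.0398 / 0.0596 ≈ 0.6678

PN ≈ 0.668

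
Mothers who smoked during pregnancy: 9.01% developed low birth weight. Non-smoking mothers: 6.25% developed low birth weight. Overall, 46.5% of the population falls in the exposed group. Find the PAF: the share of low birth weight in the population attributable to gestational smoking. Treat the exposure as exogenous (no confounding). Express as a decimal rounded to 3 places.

PAF ≈ 0.170

p₁ = 0.0901, p₀ = 0.0625.
Overall risk P(Y=1) = π·p₁ + (1−π)·p₀ = 0.465×0.0901 + 0.535×0.0625 = 0.075334.
Under exogeneity, PAF = [P(Y=1) − p₀] / P(Y=1).
PAF = (0.075334 − 0.0625) / 0.075334 ≈ 0.1704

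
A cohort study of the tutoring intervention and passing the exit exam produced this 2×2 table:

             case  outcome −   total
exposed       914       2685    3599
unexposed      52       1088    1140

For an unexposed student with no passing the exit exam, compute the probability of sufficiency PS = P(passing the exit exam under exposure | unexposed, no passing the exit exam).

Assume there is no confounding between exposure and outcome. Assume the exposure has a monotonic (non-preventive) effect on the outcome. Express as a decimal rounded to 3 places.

PS ≈ 0.218

p₁ = P(outcome | exposed) = 914/3599 = 0.25396
p₀ = P(outcome | unexposed) = 52/1140 = 0.045614
Under exogeneity and monotonicity, PS = (p₁ − p₀)/(1 − p₀).
PS = (0.25396 − 0.045614) / 0.95439 ≈ 0.2183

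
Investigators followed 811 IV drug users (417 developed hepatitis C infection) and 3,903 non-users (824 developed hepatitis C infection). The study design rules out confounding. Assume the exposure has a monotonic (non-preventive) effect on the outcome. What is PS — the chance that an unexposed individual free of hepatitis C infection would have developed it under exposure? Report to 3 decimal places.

p₁ = P(outcome | exposed) = 417/811 = 0.51418
p₀ = P(outcome | unexposed) = 824/3903 = 0.21112
Under exogeneity and monotonicity, PS = (p₁ − p₀) / (1 − p₀).
PS = (0.51418 − 0.21112) / (1 − 0.21112) = 0.30306 / 0.78888 ≈ 0.3842

PS ≈ 0.384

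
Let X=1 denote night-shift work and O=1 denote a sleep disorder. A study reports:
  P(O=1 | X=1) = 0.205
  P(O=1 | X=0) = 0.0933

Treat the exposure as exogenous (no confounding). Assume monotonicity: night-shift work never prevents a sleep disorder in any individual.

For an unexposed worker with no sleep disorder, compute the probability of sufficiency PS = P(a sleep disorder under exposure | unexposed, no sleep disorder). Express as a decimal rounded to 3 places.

Let p₁ = 0.205, p₀ = 0.0933.
Under exogeneity and monotonicity, PS = (p₁ − p₀) / (1 − p₀).
PS = (0.205 − 0.0933) / (1 − 0.0933) = 0.1117 / 0.9067 ≈ 0.1232

PS ≈ 0.123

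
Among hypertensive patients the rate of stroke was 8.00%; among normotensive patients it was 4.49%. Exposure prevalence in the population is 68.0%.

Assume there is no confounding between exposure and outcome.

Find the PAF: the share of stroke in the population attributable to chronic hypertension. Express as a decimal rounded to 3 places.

PAF ≈ 0.347

p₁ = 0.08, p₀ = 0.0449.
Overall risk P(Y=1) = π·p₁ + (1−π)·p₀ = 0.68×0.08 + 0.32×0.0449 = 0.068768.
Under exogeneity, PAF = [P(Y=1) − p₀] / P(Y=1).
PAF = (0.068768 − 0.0449) / 0.068768 ≈ 0.3471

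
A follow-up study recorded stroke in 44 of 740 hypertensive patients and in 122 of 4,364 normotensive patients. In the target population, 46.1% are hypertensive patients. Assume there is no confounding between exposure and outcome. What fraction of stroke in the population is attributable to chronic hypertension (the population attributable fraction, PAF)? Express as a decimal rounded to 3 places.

PAF ≈ 0.342

p₁ = P(outcome | exposed) = 44/740 = 0.059459
p₀ = P(outcome | unexposed) = 122/4364 = 0.027956
Overall risk P(Y=1) = π·p₁ + (1−π)·p₀ = 0.461×0.059459 + 0.539×0.027956 = 0.042479.
Under exogeneity, PAF = [P(Y=1) − p₀] / P(Y=1).
PAF = (0.042479 − 0.027956) / 0.042479 ≈ 0.3419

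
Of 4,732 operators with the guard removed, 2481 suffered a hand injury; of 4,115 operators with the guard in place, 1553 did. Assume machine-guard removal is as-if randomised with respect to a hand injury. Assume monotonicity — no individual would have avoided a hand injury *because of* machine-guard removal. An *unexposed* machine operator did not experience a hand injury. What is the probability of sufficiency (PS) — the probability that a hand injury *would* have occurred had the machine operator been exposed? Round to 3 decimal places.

PS ≈ 0.236

p₁ = P(outcome | exposed) = 2481/4732 = 0.5243
p₀ = P(outcome | unexposed) = 1553/4115 = 0.3774
Under exogeneity and monotonicity, PS = (p₁ − p₀) / (1 − p₀).
PS = (0.5243 − 0.3774) / (1 − 0.3774) = 0.1469 / 0.6226 ≈ 0.2360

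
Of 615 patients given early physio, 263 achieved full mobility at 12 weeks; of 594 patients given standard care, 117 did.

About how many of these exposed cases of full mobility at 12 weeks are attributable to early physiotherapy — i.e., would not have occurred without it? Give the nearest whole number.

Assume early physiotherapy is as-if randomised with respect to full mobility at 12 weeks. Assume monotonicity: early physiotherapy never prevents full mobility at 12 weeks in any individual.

about 142 cases

p₁ = P(outcome | exposed) = 263/615 = 0.42764
p₀ = P(outcome | unexposed) = 117/594 = 0.19697
PN = (p₁ − p₀)/p₁ = (0.42764 − 0.19697) / 0.42764 ≈ 0.53941.
Attributable cases ≈ PN × (exposed cases) = 0.53941 × 263 ≈ 141.86.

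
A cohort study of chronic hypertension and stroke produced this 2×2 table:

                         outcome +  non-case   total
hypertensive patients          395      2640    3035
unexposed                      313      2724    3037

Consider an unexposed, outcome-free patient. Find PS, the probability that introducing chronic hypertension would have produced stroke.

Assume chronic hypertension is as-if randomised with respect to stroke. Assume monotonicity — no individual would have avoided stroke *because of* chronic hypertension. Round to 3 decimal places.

p₁ = P(outcome | exposed) = 395/3035 = 0.13015
p₀ = P(outcome | unexposed) = 313/3037 = 0.10306
Under exogeneity and monotonicity, PS = (p₁ − p₀)/(1 − p₀).
PS = (0.13015 − 0.10306) / 0.89694 ≈ 0.0302

PS ≈ 0.030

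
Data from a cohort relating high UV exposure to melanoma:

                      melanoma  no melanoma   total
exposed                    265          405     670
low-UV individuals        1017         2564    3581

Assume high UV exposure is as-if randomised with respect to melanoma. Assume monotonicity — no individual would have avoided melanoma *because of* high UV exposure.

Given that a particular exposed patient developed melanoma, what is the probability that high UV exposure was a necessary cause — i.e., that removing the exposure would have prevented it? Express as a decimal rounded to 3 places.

PN ≈ 0.282

p₁ = P(outcome | exposed) = 265/670 = 0.39552
p₀ = P(outcome | unexposed) = 1017/3581 = 0.284
Under exogeneity and monotonicity, PN = (p₁ − p₀) / p₁.
PN = (0.39552 − 0.284) / 0.39552 = 0.11152 / 0.39552 ≈ 0.2820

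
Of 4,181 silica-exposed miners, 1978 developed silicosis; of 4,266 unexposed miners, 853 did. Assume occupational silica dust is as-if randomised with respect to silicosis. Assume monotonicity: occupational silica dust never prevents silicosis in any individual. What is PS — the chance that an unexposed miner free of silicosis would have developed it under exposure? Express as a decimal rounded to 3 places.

p₁ = P(outcome | exposed) = 1978/4181 = 0.47309
p₀ = P(outcome | unexposed) = 853/4266 = 0.19995
Under exogeneity and monotonicity, PS = (p₁ − p₀) / (1 − p₀).
PS = (0.47309 − 0.19995) / (1 − 0.19995) = 0.27314 / 0.80005 ≈ 0.3414

PS ≈ 0.341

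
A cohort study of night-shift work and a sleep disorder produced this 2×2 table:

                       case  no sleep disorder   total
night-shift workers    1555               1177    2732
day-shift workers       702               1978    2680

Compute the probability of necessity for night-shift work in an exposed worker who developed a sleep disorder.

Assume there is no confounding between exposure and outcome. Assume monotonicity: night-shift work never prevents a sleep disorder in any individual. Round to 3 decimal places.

PN ≈ 0.540

p₁ = P(outcome | exposed) = 1555/2732 = 0.56918
p₀ = P(outcome | unexposed) = 702/2680 = 0.26194
Under exogeneity and monotonicity, PN = (p₁ − p₀) / p₁.
PN = (0.56918 − 0.26194) / 0.56918 = 0.30724 / 0.56918 ≈ 0.5398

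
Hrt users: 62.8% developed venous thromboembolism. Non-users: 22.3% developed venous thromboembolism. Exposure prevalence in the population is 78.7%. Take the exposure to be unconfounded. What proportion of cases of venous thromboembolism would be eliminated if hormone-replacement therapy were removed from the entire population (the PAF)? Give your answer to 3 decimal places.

PAF ≈ 0.588

p₁ = 0.628, p₀ = 0.223.
Overall risk P(Y=1) = π·p₁ + (1−π)·p₀ = 0.787×0.628 + 0.213×0.223 = 0.54173.
Under exogeneity, PAF = [P(Y=1) − p₀] / P(Y=1).
PAF = (0.54173 − 0.223) / 0.54173 ≈ 0.5884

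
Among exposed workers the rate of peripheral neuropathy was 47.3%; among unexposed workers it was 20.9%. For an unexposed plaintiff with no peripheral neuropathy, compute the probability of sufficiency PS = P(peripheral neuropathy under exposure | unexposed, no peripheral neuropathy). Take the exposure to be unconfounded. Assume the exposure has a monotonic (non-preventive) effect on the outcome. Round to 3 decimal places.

PS ≈ 0.334

p₁ = 0.473, p₀ = 0.209.
Under exogeneity and monotonicity, PS = (p₁ − p₀) / (1 − p₀).
PS = (0.473 − 0.209) / (1 − 0.209) = 0.264 / 0.791 ≈ 0.3338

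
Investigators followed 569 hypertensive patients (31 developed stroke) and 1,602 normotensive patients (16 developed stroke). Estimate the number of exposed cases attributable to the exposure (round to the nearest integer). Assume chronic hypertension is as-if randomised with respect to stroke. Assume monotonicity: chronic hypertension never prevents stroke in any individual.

p₁ = P(outcome | exposed) = 31/569 = 0.054482
p₀ = P(outcome | unexposed) = 16/1602 = 0.0099875
PN = (p₁ − p₀)/p₁ = (0.054482 − 0.0099875) / 0.054482 ≈ 0.81668.
Attributable cases ≈ PN × (exposed cases) = 0.81668 × 31 ≈ 25.32.

about 25 cases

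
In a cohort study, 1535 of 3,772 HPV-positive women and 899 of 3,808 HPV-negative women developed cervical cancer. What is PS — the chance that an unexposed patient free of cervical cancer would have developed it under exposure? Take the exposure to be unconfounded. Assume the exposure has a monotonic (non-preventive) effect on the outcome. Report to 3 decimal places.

PS ≈ 0.224

p₁ = P(outcome | exposed) = 1535/3772 = 0.40695
p₀ = P(outcome | unexposed) = 899/3808 = 0.23608
Under exogeneity and monotonicity, PS = (p₁ − p₀) / (1 − p₀).
PS = (0.40695 − 0.23608) / (1 − 0.23608) = 0.17086 / 0.76392 ≈ 0.2237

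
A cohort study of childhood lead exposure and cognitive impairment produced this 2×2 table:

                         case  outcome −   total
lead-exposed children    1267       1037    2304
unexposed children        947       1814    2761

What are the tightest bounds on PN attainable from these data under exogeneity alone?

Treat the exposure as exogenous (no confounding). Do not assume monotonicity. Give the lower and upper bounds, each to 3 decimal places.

p₁ = P(outcome | exposed) = 1267/2304 = 0.54991
p₀ = P(outcome | unexposed) = 947/2761 = 0.34299
Under exogeneity alone the bounds on PN are max{0,(p₁−p₀)/p₁} ≤ PN ≤ min{1,(1−p₀)/p₁}.
  lower = (p₁ − p₀)/p₁ = 0.20692 / 0.54991 ≈ 0.3763
  upper = min{1, (1 − p₀)/p₁} = 0.65701 / 0.54991 ≈ 1.1947 → capped at 1

0.376 ≤ PN ≤ 1.000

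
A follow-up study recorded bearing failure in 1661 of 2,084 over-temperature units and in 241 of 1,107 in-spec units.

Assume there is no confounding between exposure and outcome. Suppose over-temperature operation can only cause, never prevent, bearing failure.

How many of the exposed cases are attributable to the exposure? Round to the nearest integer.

about 1207 cases

p₁ = P(outcome | exposed) = 1661/2084 = 0.79702
p₀ = P(outcome | unexposed) = 241/1107 = 0.21771
PN = (p₁ − p₀)/p₁ = (0.79702 − 0.21771) / 0.79702 ≈ 0.72685.
Attributable cases ≈ PN × (exposed cases) = 0.72685 × 1661 ≈ 1207.30.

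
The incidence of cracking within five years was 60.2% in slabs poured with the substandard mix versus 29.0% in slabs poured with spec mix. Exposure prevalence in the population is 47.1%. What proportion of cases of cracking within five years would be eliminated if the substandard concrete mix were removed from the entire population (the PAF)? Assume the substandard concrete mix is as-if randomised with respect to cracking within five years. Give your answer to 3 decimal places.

p₁ = 0.602, p₀ = 0.29.
Overall risk P(Y=1) = π·p₁ + (1−π)·p₀ = 0.471×0.602 + 0.529×0.29 = 0.43695.
Under exogeneity, PAF = [P(Y=1) − p₀] / P(Y=1).
PAF = (0.43695 − 0.29) / 0.43695 ≈ 0.3363

PAF ≈ 0.336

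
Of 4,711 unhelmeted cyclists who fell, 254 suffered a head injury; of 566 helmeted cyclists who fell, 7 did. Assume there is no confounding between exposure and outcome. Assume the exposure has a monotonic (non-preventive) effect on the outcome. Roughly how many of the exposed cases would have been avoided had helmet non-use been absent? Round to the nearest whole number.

about 196 cases

p₁ = P(outcome | exposed) = 254/4711 = 0.053916
p₀ = P(outcome | unexposed) = 7/566 = 0.012367
PN = (p₁ − p₀)/p₁ = (0.053916 − 0.012367) / 0.053916 ≈ 0.77062.
Attributable cases ≈ PN × (exposed cases) = 0.77062 × 254 ≈ 195.74.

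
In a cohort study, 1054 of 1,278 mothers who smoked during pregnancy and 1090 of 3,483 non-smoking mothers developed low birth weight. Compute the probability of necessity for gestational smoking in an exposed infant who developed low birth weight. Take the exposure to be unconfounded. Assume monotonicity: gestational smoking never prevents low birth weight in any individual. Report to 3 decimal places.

p₁ = P(outcome | exposed) = 1054/1278 = 0.82473
p₀ = P(outcome | unexposed) = 1090/3483 = 0.31295
Under exogeneity and monotonicity, PN = (p₁ − p₀) / p₁.
PN = (0.82473 − 0.31295) / 0.82473 = 0.51178 / 0.82473 ≈ 0.6205

PN ≈ 0.621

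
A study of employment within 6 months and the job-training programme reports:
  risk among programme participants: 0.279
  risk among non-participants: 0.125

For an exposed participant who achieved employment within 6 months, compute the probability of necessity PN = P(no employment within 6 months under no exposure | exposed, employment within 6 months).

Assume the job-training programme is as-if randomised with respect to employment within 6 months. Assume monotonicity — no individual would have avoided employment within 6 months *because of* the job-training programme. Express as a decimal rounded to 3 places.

PN ≈ 0.552

Let p₁ = 0.279, p₀ = 0.125.
Under exogeneity and monotonicity, PN = (p₁ − p₀) / p₁.
PN = (0.279 − 0.125) / 0.279 = 0.154 / 0.279 ≈ 0.5520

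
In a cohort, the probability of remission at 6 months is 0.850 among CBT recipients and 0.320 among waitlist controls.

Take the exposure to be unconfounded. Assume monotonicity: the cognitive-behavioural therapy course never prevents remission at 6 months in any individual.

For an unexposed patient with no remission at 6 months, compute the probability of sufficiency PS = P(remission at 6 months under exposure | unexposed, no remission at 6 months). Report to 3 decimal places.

Let p₁ = 0.85, p₀ = 0.32.
Under exogeneity and monotonicity, PS = (p₁ − p₀) / (1 − p₀).
PS = (0.85 − 0.32) / (1 − 0.32) = 0.53 / 0.68 ≈ 0.7794

PS ≈ 0.779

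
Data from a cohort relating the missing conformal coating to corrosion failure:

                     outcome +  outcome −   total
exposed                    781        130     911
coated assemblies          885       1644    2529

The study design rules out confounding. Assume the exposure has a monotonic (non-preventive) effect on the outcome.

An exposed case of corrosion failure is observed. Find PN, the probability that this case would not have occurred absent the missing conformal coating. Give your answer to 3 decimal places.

PN ≈ 0.592

p₁ = P(outcome | exposed) = 781/911 = 0.8573
p₀ = P(outcome | unexposed) = 885/2529 = 0.34994
Under exogeneity and monotonicity, PN = (p₁ − p₀)/p₁.
PN = (0.8573 − 0.34994) / 0.8573 ≈ 0.5918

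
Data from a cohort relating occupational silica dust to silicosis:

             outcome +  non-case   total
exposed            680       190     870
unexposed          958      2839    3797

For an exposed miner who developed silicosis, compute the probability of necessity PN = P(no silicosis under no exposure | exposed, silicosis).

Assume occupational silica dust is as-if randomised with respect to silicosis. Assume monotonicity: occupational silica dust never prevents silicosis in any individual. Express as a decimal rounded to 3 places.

p₁ = P(outcome | exposed) = 680/870 = 0.78161
p₀ = P(outcome | unexposed) = 958/3797 = 0.2523
Under exogeneity and monotonicity, PN = (p₁ − p₀)/p₁.
PN = (0.78161 − 0.2523) / 0.78161 ≈ 0.6772

PN ≈ 0.677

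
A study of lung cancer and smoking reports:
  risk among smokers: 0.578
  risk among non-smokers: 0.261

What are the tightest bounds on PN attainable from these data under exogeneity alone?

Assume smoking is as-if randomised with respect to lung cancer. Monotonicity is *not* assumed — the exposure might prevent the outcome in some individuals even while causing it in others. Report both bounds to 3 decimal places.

Let p₁ = 0.578, p₀ = 0.261.
Under exogeneity alone the bounds on PN are max{0,(p₁−p₀)/p₁} ≤ PN ≤ min{1,(1−p₀)/p₁}.
  lower = (p₁ − p₀)/p₁ = 0.317 / 0.578 ≈ 0.5484
  upper = min{1, (1 − p₀)/p₁} = 0.739 / 0.578 ≈ 1.2785 → capped at 1

0.548 ≤ PN ≤ 1.000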